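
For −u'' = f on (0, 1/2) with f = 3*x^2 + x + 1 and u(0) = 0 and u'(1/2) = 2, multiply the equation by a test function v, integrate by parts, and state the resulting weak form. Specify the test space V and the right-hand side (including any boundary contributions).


V = {v ∈ H^1(0, 1/2) : v(0) = 0} (test functions vanish at x = 0 where u is specified); weak form: ∫_0^1/2 u'v' dx = ∫_0^1/2 (3*x^2 + x + 1) v dx + 2·v(1/2) for all v ∈ V.

Multiply both sides by a test function v and integrate from 0 to 1/2:
  ∫_0^1/2 −u''(x) v(x) dx = ∫_0^1/2 f(x) v(x) dx.
Integrate the LHS by parts once:
  ∫_0^1/2 −u'' v dx = −[u'(x) v(x)]_0^1/2 + ∫_0^1/2 u'(x) v'(x) dx.
Thus ∫_0^1/2 u'(x) v'(x) dx = ∫_0^1/2 f(x) v(x) dx + [u'(x) v(x)]_0^1/2.
Choose V so that boundary terms are either known or forced to vanish.
Mixed BC: u(0) = 0 (Dirichlet) and u'(1/2) = 2 (Neumann). Define V = {v ∈ H^1(0, 1/2) : v(0) = 0}. Then [u' v]_0^1/2 = u'(1/2)·v(1/2) − u'(0)·0 = 2·v(1/2).
Weak formulation: find u (satisfying any essential BC) such that ∫_0^1/2 u'(x) v'(x) dx = ∫_0^1/2 f v dx + 2·v(1/2) for all v ∈ V (Dirichlet at 0 absorbed into V; Neumann datum at x = 1/2 contributes the boundary term).
Substituting f(x) = 3*x^2 + x + 1, the right-hand side is ∫_0^1/2 (3*x^2 + x + 1) v dx + 2·v(1/2).


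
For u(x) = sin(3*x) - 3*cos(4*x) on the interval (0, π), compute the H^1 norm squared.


||u||_{H^1(0,π)}^2 = 612/7 + 163*π/2

u'(x) = 12*sin(4*x) + 3*cos(3*x).
Expand u² and (u')² and integrate term by term on (0, π), using: for integers n ≥ 1, ∫_0^π sin²(nx) dx = ∫_0^π cos²(nx) dx = π/2; for n ≠ n', ∫_0^π sin(nx)sin(n'x) dx = ∫_0^π cos(nx)cos(n'x) dx = 0; and by product-to-sum, ∫_0^π sin(nx)cos(n'x) dx = ½∫_0^π [sin((n+n')x) + sin((n−n')x)] dx, which is 0 when n+n' is even and 2n/(n²−n'²) when n+n' is odd (it need not vanish on (0, π)).
  u² squared terms: (-3)²·∫cos(4x)² dx = 9·π/2 = 9*π/2;  (1)²·∫sin(3x)² dx = 1·π/2 = π/2.
  u² cross terms: 2·(-3)·(1)·∫cos(4x)·sin(3x) dx = -6·(-6/7) = 36/7.
  So ∫_0^π u² dx = 9*π/2 + π/2 + 36/7 = 36/7 + 5*π.
  (u')² squared terms: (3)²·∫cos(3x)² dx = 9·π/2 = 9*π/2;  (12)²·∫sin(4x)² dx = 144·π/2 = 72*π.
  (u')² cross terms: 2·(3)·(12)·∫cos(3x)·sin(4x) dx = 72·(8/7) = 576/7.
  So ∫_0^π (u')² dx = 9*π/2 + 72*π + 576/7 = 576/7 + 153*π/2.
||u||_{H^1}^2 = (36/7 + 5*π) + (576/7 + 153*π/2) = 612/7 + 163*π/2.


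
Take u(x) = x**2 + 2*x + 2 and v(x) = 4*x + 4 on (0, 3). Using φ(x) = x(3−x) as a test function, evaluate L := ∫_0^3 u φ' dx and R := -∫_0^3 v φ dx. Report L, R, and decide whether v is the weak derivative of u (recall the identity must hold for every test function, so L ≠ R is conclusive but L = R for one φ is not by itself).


LHS = -45/2, RHS = -45. No, v is not the weak derivative of u.

u(x) = x**2 + 2*x + 2, classical derivative u'(x) = 2*x + 2.
φ(x) = x(3−x), so φ'(x) = 3 - 2*x.
Note φ(0) = φ(3) = 0, so the boundary term u·φ vanishes.
LHS = ∫_0^3 u(x) φ'(x) dx = ∫_0^3 (-2*x^3 - x^2 + 2*x + 6) dx. Term by term:
  ∫_0^3 -2*x^3 dx = -81/2;  ∫_0^3 -x^2 dx = -9;  ∫_0^3 2*x dx = 9;
  ∫_0^3 6 dx = 18.
Sum: -81/2 − 9 + 9 + 18 = -45/2.
So LHS = -45/2.
∫_0^3 v(x) φ(x) dx = ∫_0^3 (-4*x^3 + 8*x^2 + 12*x) dx. Term by term:
  ∫_0^3 -4*x^3 dx = -81;  ∫_0^3 8*x^2 dx = 72;  ∫_0^3 12*x dx = 54.
Sum: -81 + 72 + 54 = 45.
So RHS = -∫_0^3 v(x) φ(x) dx = -45.
LHS − RHS = 45/2 ≠ 0, so the identity fails.
(For a valid weak derivative the identity must hold for EVERY test function, in particular this one. The failure shows v is NOT the weak derivative of u.)
Correct weak derivative would be u'(x) = 2*x + 2.


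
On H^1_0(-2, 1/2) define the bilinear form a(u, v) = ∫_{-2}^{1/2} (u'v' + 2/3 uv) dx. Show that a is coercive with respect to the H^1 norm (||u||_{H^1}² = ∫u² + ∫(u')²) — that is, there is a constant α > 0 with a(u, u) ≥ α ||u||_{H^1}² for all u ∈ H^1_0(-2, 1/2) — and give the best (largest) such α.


α = 2*(25 + 6*π^2)/(3*(25 + 4*π^2))

Coercivity of a(·,·) on H^1_0(-2, 1/2) means a(u, u) ≥ α ||u||_{H^1}² for every u ∈ H^1_0.
The interval has length L = 5/2, and Poincaré/coercivity depend only on L. Here a(u, u) = ∫(u')² + (2/3)·∫u².
Here 0 < c = 2/3 < 1. The condition a(u,u) ≥ α||u||_{H^1}² reads (1−α)∫(u')² ≥ (α−c)∫u². Any admissible α is ≤ 1 (rapidly oscillating u have ∫u²/∫(u')² → 0), and α = 1 would force 0 ≥ (1−c)∫u², impossible since c < 1; so 1−α > 0. By the sharp Poincaré inequality on H^1_0 of an interval of length L, ∫(u')² ≥ (π/L)²∫u² with equality for the first sine mode sin(π(x−x₀)/L) (x₀ the left endpoint), so the inequality holds for all u iff (1−α)(π/L)² ≥ α − c, i.e. α ≤ ((π/L)² + c)/((π/L)² + 1) = (1 + c(L/π)²)/(1 + (L/π)²). With (π/L)² = 4*π^2/25 and c = 2/3, the largest admissible constant is α = ((π/L)² + c)/((π/L)² + 1).
Simplifying, α = 2*(25 + 6*π^2)/(3*(25 + 4*π^2)).


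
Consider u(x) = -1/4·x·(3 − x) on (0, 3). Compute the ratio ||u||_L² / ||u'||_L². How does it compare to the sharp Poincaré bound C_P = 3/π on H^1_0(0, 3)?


||u||_L² / ||u'||_L² = 3*sqrt(10)/10 < C_P = 3/π.

u(x) = -1/4·x·(3 − x), so u'(x) = x/2 - 3/4.
u(x) = -1/4·x·(3 − x) vanishes at x = 0 and x = 3, so u ∈ H^1_0(0, 3). Differentiate via the product rule and integrate the resulting polynomials term by term.
  ∫_0^3 u² dx = ∫_0^3 (x^4/16 - 3*x^3/8 + 9*x^2/16) dx. Term by term:
    ∫_0^3 x^4/16 dx = 243/80;  ∫_0^3 -3*x^3/8 dx = -243/32;  ∫_0^3 9*x^2/16 dx = 81/16.
  Sum: 243/80 − 243/32 + 81/16 = 81/160.
  ∫_0^3 (u')² dx = ∫_0^3 (x^2/4 - 3*x/4 + 9/16) dx. Term by term:
    ∫_0^3 x^2/4 dx = 9/4;  ∫_0^3 -3*x/4 dx = -27/8;  ∫_0^3 9/16 dx = 27/16.
  Sum: 9/4 − 27/8 + 27/16 = 9/16.
∫_0^3 u² dx = 81/160, so ||u||_L² = 9*sqrt(10)/40.
∫_0^3 (u')² dx = 9/16, so ||u'||_L² = 3/4.
Ratio ||u||_L² / ||u'||_L² = 3*sqrt(10)/10.
Sharp Poincaré constant on H^1_0(0, 3) is C_P = L/π = 3/π, achieved by sin(π/3·x).
A polynomial bump cannot attain the sharp Poincaré constant (only the first sine eigenfunction does), so the ratio is strictly less than C_P, consistent with ||u||_L² ≤ C_P ||u'||_L².


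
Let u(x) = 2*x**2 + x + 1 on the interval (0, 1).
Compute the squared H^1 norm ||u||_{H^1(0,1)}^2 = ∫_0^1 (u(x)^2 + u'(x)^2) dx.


||u||_{H^1}^2 = 79/5

The H^1 norm (squared) on an interval (0, L) is
  ||u||_{H^1}^2 = ∫_0^L u(x)^2 dx + ∫_0^L u'(x)^2 dx.
Compute u'(x) = 4*x + 1.
Then u(x)^2 = 4*x**4 + 4*x**3 + 5*x**2 + 2*x + 1 and u'(x)^2 = 16*x**2 + 8*x + 1.
Integrate each monomial from 0 to 1 using ∫_0^1 c·x^n dx = c·1^(n+1)/(n+1):
  ∫_0^1 u(x)^2 dx = ∫_0^1 (4*x^4 + 4*x^3 + 5*x^2 + 2*x + 1) dx. Term by term:
    ∫_0^1 4*x^4 dx = 4/5;  ∫_0^1 4*x^3 dx = 1;  ∫_0^1 5*x^2 dx = 5/3;
    ∫_0^1 2*x dx = 1;  ∫_0^1 1 dx = 1.
  Sum: 4/5 + 1 + 5/3 + 1 + 1 = 82/15.
  ∫_0^1 u'(x)^2 dx = ∫_0^1 (16*x^2 + 8*x + 1) dx. Term by term:
    ∫_0^1 16*x^2 dx = 16/3;  ∫_0^1 8*x dx = 4;  ∫_0^1 1 dx = 1.
  Sum: 16/3 + 4 + 1 = 31/3.
Adding: ||u||_{H^1}^2 = 82/15 + 31/3 = 79/5.


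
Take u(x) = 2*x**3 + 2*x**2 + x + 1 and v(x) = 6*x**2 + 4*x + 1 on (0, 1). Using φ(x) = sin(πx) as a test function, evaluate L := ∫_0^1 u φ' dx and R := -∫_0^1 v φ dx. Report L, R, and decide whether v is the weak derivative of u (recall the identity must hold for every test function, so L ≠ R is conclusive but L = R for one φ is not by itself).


LHS = -12/π + 24/π^3, RHS = -12/π + 24/π^3. Yes, v = u' weakly.

u(x) = 2*x**3 + 2*x**2 + x + 1, classical derivative u'(x) = 6*x**2 + 4*x + 1.
φ(x) = sin(πx), so φ'(x) = π*cos(π*x).
Note φ(0) = φ(1) = 0, so the boundary term u·φ vanishes.
LHS = ∫_0^1 u(x) φ'(x) dx = ∫_0^1 (2*π*x^3*cos(π*x) + 2*π*x^2*cos(π*x) + π*x*cos(π*x) + π*cos(π*x)) dx. Term by term:
  ∫_0^1 π*cos(π*x) dx = 0;  ∫_0^1 π*x*cos(π*x) dx = -2/π;  ∫_0^1 2*π*x^2*cos(π*x) dx = -4/π;
  ∫_0^1 2*π*x^3*cos(π*x) dx = -6/π + 24/π^3.
Sum: 0 − 2/π − 4/π + -6/π + 24/π^3 = -12/π + 24/π^3.
So LHS = -12/π + 24/π^3.
∫_0^1 v(x) φ(x) dx = ∫_0^1 (6*x^2*sin(π*x) + 4*x*sin(π*x) + sin(π*x)) dx. Term by term:
  ∫_0^1 4*x*sin(π*x) dx = 4/π;  ∫_0^1 6*x^2*sin(π*x) dx = -24/π^3 + 6/π;  ∫_0^1 sin(π*x) dx = 2/π.
Sum: 4/π + -24/π^3 + 6/π + 2/π = -24/π^3 + 12/π.
So RHS = -∫_0^1 v(x) φ(x) dx = -12/π + 24/π^3.
LHS = RHS, so the identity holds for this test φ.
Moreover u is smooth here and v(x) = u'(x) = 6*x**2 + 4*x + 1 pointwise, so the identity holds for every test function. Hence v is the weak derivative of u.


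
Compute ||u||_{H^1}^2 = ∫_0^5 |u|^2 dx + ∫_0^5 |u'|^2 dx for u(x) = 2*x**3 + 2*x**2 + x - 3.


||u||_{H^1}^2 = 2100200/21

The H^1 norm (squared) on an interval (0, L) is
  ||u||_{H^1}^2 = ∫_0^L u(x)^2 dx + ∫_0^L u'(x)^2 dx.
Compute u'(x) = 6*x**2 + 4*x + 1.
Then u(x)^2 = 4*x**6 + 8*x**5 + 8*x**4 - 8*x**3 - 11*x**2 - 6*x + 9 and u'(x)^2 = 36*x**4 + 48*x**3 + 28*x**2 + 8*x + 1.
Integrate each monomial from 0 to 5 using ∫_0^5 c·x^n dx = c·5^(n+1)/(n+1):
  ∫_0^5 u(x)^2 dx = ∫_0^5 (4*x^6 + 8*x^5 + 8*x^4 - 8*x^3 - 11*x^2 - 6*x + 9) dx. Term by term:
    ∫_0^5 4*x^6 dx = 312500/7;  ∫_0^5 8*x^5 dx = 62500/3;  ∫_0^5 8*x^4 dx = 5000;
    ∫_0^5 -8*x^3 dx = -1250;  ∫_0^5 -11*x^2 dx = -1375/3;  ∫_0^5 -6*x dx = -75;
    ∫_0^5 9 dx = 45.
  Sum: 312500/7 + 62500/3 + 5000 − 1250 − 1375/3 − 75 + 45 = 481165/7.
  ∫_0^5 u'(x)^2 dx = ∫_0^5 (36*x^4 + 48*x^3 + 28*x^2 + 8*x + 1) dx. Term by term:
    ∫_0^5 36*x^4 dx = 22500;  ∫_0^5 48*x^3 dx = 7500;  ∫_0^5 28*x^2 dx = 3500/3;
    ∫_0^5 8*x dx = 100;  ∫_0^5 1 dx = 5.
  Sum: 22500 + 7500 + 3500/3 + 100 + 5 = 93815/3.
Adding: ||u||_{H^1}^2 = 481165/7 + 93815/3 = 2100200/21.


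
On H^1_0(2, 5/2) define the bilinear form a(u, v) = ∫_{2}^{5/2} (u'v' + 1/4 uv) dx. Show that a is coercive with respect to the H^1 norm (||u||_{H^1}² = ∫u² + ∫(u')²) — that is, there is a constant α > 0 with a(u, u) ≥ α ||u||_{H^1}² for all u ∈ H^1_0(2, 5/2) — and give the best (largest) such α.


α = (1 + 16*π^2)/(4*(1 + 4*π^2))

Coercivity of a(·,·) on H^1_0(2, 5/2) means a(u, u) ≥ α ||u||_{H^1}² for every u ∈ H^1_0.
The interval has length L = 1/2, and Poincaré/coercivity depend only on L. Here a(u, u) = ∫(u')² + (1/4)·∫u².
Here 0 < c = 1/4 < 1. The condition a(u,u) ≥ α||u||_{H^1}² reads (1−α)∫(u')² ≥ (α−c)∫u². Any admissible α is ≤ 1 (rapidly oscillating u have ∫u²/∫(u')² → 0), and α = 1 would force 0 ≥ (1−c)∫u², impossible since c < 1; so 1−α > 0. By the sharp Poincaré inequality on H^1_0 of an interval of length L, ∫(u')² ≥ (π/L)²∫u² with equality for the first sine mode sin(π(x−x₀)/L) (x₀ the left endpoint), so the inequality holds for all u iff (1−α)(π/L)² ≥ α − c, i.e. α ≤ ((π/L)² + c)/((π/L)² + 1) = (1 + c(L/π)²)/(1 + (L/π)²). With (π/L)² = 4*π^2 and c = 1/4, the largest admissible constant is α = ((π/L)² + c)/((π/L)² + 1).
Simplifying, α = (1 + 16*π^2)/(4*(1 + 4*π^2)).


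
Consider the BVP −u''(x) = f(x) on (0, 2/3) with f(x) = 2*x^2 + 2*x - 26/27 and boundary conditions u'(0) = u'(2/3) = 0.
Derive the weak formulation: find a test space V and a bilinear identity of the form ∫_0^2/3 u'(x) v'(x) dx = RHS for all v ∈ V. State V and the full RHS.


V = H^1(0, 2/3) (no boundary constraint on v; u is determined up to an additive constant); weak form: ∫_0^2/3 u'v' dx = ∫_0^2/3 (2*x^2 + 2*x - 26/27) v dx for all v ∈ V.

Multiply both sides by a test function v and integrate from 0 to 2/3:
  ∫_0^2/3 −u''(x) v(x) dx = ∫_0^2/3 f(x) v(x) dx.
Integrate the LHS by parts once:
  ∫_0^2/3 −u'' v dx = −[u'(x) v(x)]_0^2/3 + ∫_0^2/3 u'(x) v'(x) dx.
Thus ∫_0^2/3 u'(x) v'(x) dx = ∫_0^2/3 f(x) v(x) dx + [u'(x) v(x)]_0^2/3.
Choose V so that boundary terms are either known or forced to vanish.
u has homogeneous Neumann: u'(0) = u'(2/3) = 0. So [u' v]_0^2/3 = 0·v(2/3) − 0·v(0) = 0 for any v; take V = H^1(0, 2/3).
Weak formulation: find u (satisfying any essential BC) such that ∫_0^2/3 u'(x) v'(x) dx = ∫_0^2/3 f v dx for all v ∈ V (homogeneous Neumann, so boundary terms vanish).
Substituting f(x) = 2*x^2 + 2*x - 26/27, the right-hand side is ∫_0^2/3 (2*x^2 + 2*x - 26/27) v dx.
Compatibility check (pure Neumann): taking v ≡ 1 ∈ V gives 0 = ∫_0^2/3 f dx + (0) − (0), i.e. ∫_0^2/3 f dx must equal u'(0) − u'(2/3) = 0. Indeed ∫_0^2/3 (2*x^2 + 2*x - 26/27) dx = 0, so the data are compatible. The solution is then unique only up to an additive constant (fix it e.g. by requiring ∫_0^2/3 u dx = 0).


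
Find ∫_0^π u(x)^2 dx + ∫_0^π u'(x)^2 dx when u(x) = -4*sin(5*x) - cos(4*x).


||u||_{H^1(0,π)}^2 = 1360/9 + 433*π/2

u'(x) = 4*sin(4*x) - 20*cos(5*x).
Expand u² and (u')² and integrate term by term on (0, π), using: for integers n ≥ 1, ∫_0^π sin²(nx) dx = ∫_0^π cos²(nx) dx = π/2; for n ≠ n', ∫_0^π sin(nx)sin(n'x) dx = ∫_0^π cos(nx)cos(n'x) dx = 0; and by product-to-sum, ∫_0^π sin(nx)cos(n'x) dx = ½∫_0^π [sin((n+n')x) + sin((n−n')x)] dx, which is 0 when n+n' is even and 2n/(n²−n'²) when n+n' is odd (it need not vanish on (0, π)).
  u² squared terms: (-1)²·∫cos(4x)² dx = 1·π/2 = π/2;  (-4)²·∫sin(5x)² dx = 16·π/2 = 8*π.
  u² cross terms: 2·(-1)·(-4)·∫cos(4x)·sin(5x) dx = 8·(10/9) = 80/9.
  So ∫_0^π u² dx = π/2 + 8*π + 80/9 = 80/9 + 17*π/2.
  (u')² squared terms: (-20)²·∫cos(5x)² dx = 400·π/2 = 200*π;  (4)²·∫sin(4x)² dx = 16·π/2 = 8*π.
  (u')² cross terms: 2·(-20)·(4)·∫cos(5x)·sin(4x) dx = -160·(-8/9) = 1280/9.
  So ∫_0^π (u')² dx = 200*π + 8*π + 1280/9 = 1280/9 + 208*π.
||u||_{H^1}^2 = (80/9 + 17*π/2) + (1280/9 + 208*π) = 1360/9 + 433*π/2.


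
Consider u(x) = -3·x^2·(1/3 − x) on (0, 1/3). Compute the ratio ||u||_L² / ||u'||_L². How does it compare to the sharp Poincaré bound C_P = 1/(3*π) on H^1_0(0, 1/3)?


||u||_L² / ||u'||_L² = sqrt(14)/42 < C_P = 1/(3*π).

u(x) = -3·x^2·(1/3 − x), so u'(x) = x*(9*x - 2).
u(x) = -3·x^2·(1/3 − x) vanishes at x = 0 and x = 1/3, so u ∈ H^1_0(0, 1/3). Differentiate via the product rule and integrate the resulting polynomials term by term.
  ∫_0^1/3 u² dx = ∫_0^1/3 (9*x^6 - 6*x^5 + x^4) dx. Term by term:
    ∫_0^1/3 9*x^6 dx = 1/1701;  ∫_0^1/3 -6*x^5 dx = -1/729;  ∫_0^1/3 x^4 dx = 1/1215.
  Sum: 1/1701 − 1/729 + 1/1215 = 1/25515.
  ∫_0^1/3 (u')² dx = ∫_0^1/3 (81*x^4 - 36*x^3 + 4*x^2) dx. Term by term:
    ∫_0^1/3 81*x^4 dx = 1/15;  ∫_0^1/3 -36*x^3 dx = -1/9;  ∫_0^1/3 4*x^2 dx = 4/81.
  Sum: 1/15 − 1/9 + 4/81 = 2/405.
∫_0^1/3 u² dx = 1/25515, so ||u||_L² = sqrt(35)/945.
∫_0^1/3 (u')² dx = 2/405, so ||u'||_L² = sqrt(10)/45.
Ratio ||u||_L² / ||u'||_L² = sqrt(14)/42.
Sharp Poincaré constant on H^1_0(0, 1/3) is C_P = L/π = 1/(3*π), achieved by sin(3*π·x).
A polynomial bump cannot attain the sharp Poincaré constant (only the first sine eigenfunction does), so the ratio is strictly less than C_P, consistent with ||u||_L² ≤ C_P ||u'||_L².


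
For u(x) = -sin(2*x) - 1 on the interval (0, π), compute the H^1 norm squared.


||u||_{H^1(0,π)}^2 = 7*π/2

u'(x) = -2*cos(2*x).
Expand u² and (u')² and integrate term by term on (0, π), using: for integers n ≥ 1, ∫_0^π sin²(nx) dx = ∫_0^π cos²(nx) dx = π/2; for n ≠ n', ∫_0^π sin(nx)sin(n'x) dx = ∫_0^π cos(nx)cos(n'x) dx = 0; and by product-to-sum, ∫_0^π sin(nx)cos(n'x) dx = ½∫_0^π [sin((n+n')x) + sin((n−n')x)] dx, which is 0 when n+n' is even and 2n/(n²−n'²) when n+n' is odd (it need not vanish on (0, π)). For the constant mode: ∫_0^π 1 dx = π, ∫_0^π cos(nx) dx = 0, ∫_0^π sin(nx) dx = (1−(−1)^n)/n.
  u² squared terms: (-1)²·∫1 dx = 1·π = π;  (-1)²·∫sin(2x)² dx = 1·π/2 = π/2.
  u² cross terms: 2·(-1)·(-1)·∫1·sin(2x) dx = 2·(0) = 0.
  So ∫_0^π u² dx = π + π/2 + 0 = 3*π/2.
  (u')² squared terms: (-2)²·∫cos(2x)² dx = 4·π/2 = 2*π.
  So ∫_0^π (u')² dx = 2*π.
||u||_{H^1}^2 = (3*π/2) + (2*π) = 7*π/2.


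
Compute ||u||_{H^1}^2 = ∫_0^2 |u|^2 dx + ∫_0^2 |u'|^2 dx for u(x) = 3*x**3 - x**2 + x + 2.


||u||_{H^1}^2 = 65146/105

The H^1 norm (squared) on an interval (0, L) is
  ||u||_{H^1}^2 = ∫_0^L u(x)^2 dx + ∫_0^L u'(x)^2 dx.
Compute u'(x) = 9*x**2 - 2*x + 1.
Then u(x)^2 = 9*x**6 - 6*x**5 + 7*x**4 + 10*x**3 - 3*x**2 + 4*x + 4 and u'(x)^2 = 81*x**4 - 36*x**3 + 22*x**2 - 4*x + 1.
Integrate each monomial from 0 to 2 using ∫_0^2 c·x^n dx = c·2^(n+1)/(n+1):
  ∫_0^2 u(x)^2 dx = ∫_0^2 (9*x^6 - 6*x^5 + 7*x^4 + 10*x^3 - 3*x^2 + 4*x + 4) dx. Term by term:
    ∫_0^2 9*x^6 dx = 1152/7;  ∫_0^2 -6*x^5 dx = -64;  ∫_0^2 7*x^4 dx = 224/5;
    ∫_0^2 10*x^3 dx = 40;  ∫_0^2 -3*x^2 dx = -8;  ∫_0^2 4*x dx = 8;
    ∫_0^2 4 dx = 8.
  Sum: 1152/7 − 64 + 224/5 + 40 − 8 + 8 + 8 = 6768/35.
  ∫_0^2 u'(x)^2 dx = ∫_0^2 (81*x^4 - 36*x^3 + 22*x^2 - 4*x + 1) dx. Term by term:
    ∫_0^2 81*x^4 dx = 2592/5;  ∫_0^2 -36*x^3 dx = -144;  ∫_0^2 22*x^2 dx = 176/3;
    ∫_0^2 -4*x dx = -8;  ∫_0^2 1 dx = 2.
  Sum: 2592/5 − 144 + 176/3 − 8 + 2 = 6406/15.
Adding: ||u||_{H^1}^2 = 6768/35 + 6406/15 = 65146/105.


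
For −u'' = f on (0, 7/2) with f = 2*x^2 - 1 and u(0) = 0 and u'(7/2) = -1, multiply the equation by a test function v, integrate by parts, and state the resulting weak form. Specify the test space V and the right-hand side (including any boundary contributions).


V = {v ∈ H^1(0, 7/2) : v(0) = 0} (test functions vanish at x = 0 where u is specified); weak form: ∫_0^7/2 u'v' dx = ∫_0^7/2 (2*x^2 - 1) v dx − v(7/2) for all v ∈ V.

Multiply both sides by a test function v and integrate from 0 to 7/2:
  ∫_0^7/2 −u''(x) v(x) dx = ∫_0^7/2 f(x) v(x) dx.
Integrate the LHS by parts once:
  ∫_0^7/2 −u'' v dx = −[u'(x) v(x)]_0^7/2 + ∫_0^7/2 u'(x) v'(x) dx.
Thus ∫_0^7/2 u'(x) v'(x) dx = ∫_0^7/2 f(x) v(x) dx + [u'(x) v(x)]_0^7/2.
Choose V so that boundary terms are either known or forced to vanish.
Mixed BC: u(0) = 0 (Dirichlet) and u'(7/2) = -1 (Neumann). Define V = {v ∈ H^1(0, 7/2) : v(0) = 0}. Then [u' v]_0^7/2 = u'(7/2)·v(7/2) − u'(0)·0 = − v(7/2).
Weak formulation: find u (satisfying any essential BC) such that ∫_0^7/2 u'(x) v'(x) dx = ∫_0^7/2 f v dx − v(7/2) for all v ∈ V (Dirichlet at 0 absorbed into V; Neumann datum at x = 7/2 contributes the boundary term).
Substituting f(x) = 2*x^2 - 1, the right-hand side is ∫_0^7/2 (2*x^2 - 1) v dx − v(7/2).


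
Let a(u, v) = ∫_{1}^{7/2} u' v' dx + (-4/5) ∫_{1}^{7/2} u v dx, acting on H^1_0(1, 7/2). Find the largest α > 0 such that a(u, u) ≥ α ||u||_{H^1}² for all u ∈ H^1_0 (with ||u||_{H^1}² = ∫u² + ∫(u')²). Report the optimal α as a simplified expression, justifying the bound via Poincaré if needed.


α = 4*(-5 + π^2)/(25 + 4*π^2)

Coercivity of a(·,·) on H^1_0(1, 7/2) means a(u, u) ≥ α ||u||_{H^1}² for every u ∈ H^1_0.
The interval has length L = 5/2, and Poincaré/coercivity depend only on L. Here a(u, u) = ∫(u')² + (-4/5)·∫u².
Here c = -4/5 < 0 with |c| < (π/L)² = 4*π^2/25, so coercivity still holds. The condition a(u,u) ≥ α||u||_{H^1}² reads (1−α)∫(u')² ≥ (α−c)∫u². Any admissible α is ≤ 1 (rapidly oscillating u have ∫u²/∫(u')² → 0), and α = 1 would force 0 ≥ (1−c)∫u², impossible since c < 1; so 1−α > 0. By the sharp Poincaré inequality on H^1_0 of an interval of length L, ∫(u')² ≥ (π/L)²∫u² with equality for the first sine mode sin(π(x−x₀)/L) (x₀ the left endpoint), so the inequality holds for all u iff (1−α)(π/L)² ≥ α − c, i.e. α ≤ ((π/L)² + c)/((π/L)² + 1) = (1 + c(L/π)²)/(1 + (L/π)²). (Direct route, valid since c ≤ 0: Poincaré gives c∫u² ≥ c(L/π)²∫(u')², so a(u,u) ≥ (1 + c(L/π)²)∫(u')², while ||u||_{H^1}² ≤ (1 + (L/π)²)∫(u')²; dividing yields the same α.) With (π/L)² = 4*π^2/25 and c = -4/5, the largest admissible constant is α = ((π/L)² + c)/((π/L)² + 1).
Simplifying, α = 4*(-5 + π^2)/(25 + 4*π^2).


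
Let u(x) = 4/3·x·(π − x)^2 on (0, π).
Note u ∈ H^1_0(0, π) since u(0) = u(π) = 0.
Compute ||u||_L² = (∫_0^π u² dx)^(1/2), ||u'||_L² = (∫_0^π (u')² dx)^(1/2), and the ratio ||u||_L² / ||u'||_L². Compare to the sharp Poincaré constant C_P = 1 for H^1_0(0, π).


||u||_L² / ||u'||_L² = sqrt(14)*π/14 < C_P = 1.

u(x) = 4/3·x·(π − x)^2, so u'(x) = 4*(x - π)*(3*x - π)/3.
u(x) = 4/3·x·(π − x)^2 vanishes at x = 0 and x = π, so u ∈ H^1_0(0, π). Differentiate via the product rule and integrate the resulting polynomials term by term.
  ∫_0^π u² dx = ∫_0^π (16*x^6/9 - 64*π*x^5/9 + 32*π^2*x^4/3 - 64*π^3*x^3/9 + 16*π^4*x^2/9) dx. Term by term:
    ∫_0^π 16*x^6/9 dx = 16*π^7/63;  ∫_0^π -64*π*x^5/9 dx = -32*π^7/27;  ∫_0^π 32*π^2*x^4/3 dx = 32*π^7/15;
    ∫_0^π -64*π^3*x^3/9 dx = -16*π^7/9;  ∫_0^π 16*π^4*x^2/9 dx = 16*π^7/27.
  Sum: 16*π^7/63 − 32*π^7/27 + 32*π^7/15 − 16*π^7/9 + 16*π^7/27 = 16*π^7/945.
  ∫_0^π (u')² dx = ∫_0^π (16*x^4 - 128*π*x^3/3 + 352*π^2*x^2/9 - 128*π^3*x/9 + 16*π^4/9) dx. Term by term:
    ∫_0^π 16*x^4 dx = 16*π^5/5;  ∫_0^π -128*π*x^3/3 dx = -32*π^5/3;  ∫_0^π 352*π^2*x^2/9 dx = 352*π^5/27;
    ∫_0^π -128*π^3*x/9 dx = -64*π^5/9;  ∫_0^π 16*π^4/9 dx = 16*π^5/9.
  Sum: 16*π^5/5 − 32*π^5/3 + 352*π^5/27 − 64*π^5/9 + 16*π^5/9 = 32*π^5/135.
∫_0^π u² dx = 16*π^7/945, so ||u||_L² = 4*sqrt(105)*π^(7/2)/315.
∫_0^π (u')² dx = 32*π^5/135, so ||u'||_L² = 4*sqrt(30)*π^(5/2)/45.
Ratio ||u||_L² / ||u'||_L² = sqrt(14)*π/14.
Sharp Poincaré constant on H^1_0(0, π) is C_P = L/π = 1, achieved by sin(x).
A polynomial bump cannot attain the sharp Poincaré constant (only the first sine eigenfunction does), so the ratio is strictly less than C_P, consistent with ||u||_L² ≤ C_P ||u'||_L².


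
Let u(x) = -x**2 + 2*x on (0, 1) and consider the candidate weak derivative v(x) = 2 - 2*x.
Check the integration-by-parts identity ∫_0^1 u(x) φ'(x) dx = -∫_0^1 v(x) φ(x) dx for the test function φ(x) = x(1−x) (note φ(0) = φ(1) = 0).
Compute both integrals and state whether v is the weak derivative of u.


LHS = -1/6, RHS = -1/6. Yes, v = u' weakly.

u(x) = -x**2 + 2*x, classical derivative u'(x) = 2 - 2*x.
φ(x) = x(1−x), so φ'(x) = 1 - 2*x.
Note φ(0) = φ(1) = 0, so the boundary term u·φ vanishes.
LHS = ∫_0^1 u(x) φ'(x) dx = ∫_0^1 (2*x^3 - 5*x^2 + 2*x) dx. Term by term:
  ∫_0^1 2*x^3 dx = 1/2;  ∫_0^1 -5*x^2 dx = -5/3;  ∫_0^1 2*x dx = 1.
Sum: 1/2 − 5/3 + 1 = -1/6.
So LHS = -1/6.
∫_0^1 v(x) φ(x) dx = ∫_0^1 (2*x^3 - 4*x^2 + 2*x) dx. Term by term:
  ∫_0^1 2*x^3 dx = 1/2;  ∫_0^1 -4*x^2 dx = -4/3;  ∫_0^1 2*x dx = 1.
Sum: 1/2 − 4/3 + 1 = 1/6.
So RHS = -∫_0^1 v(x) φ(x) dx = -1/6.
LHS = RHS, so the identity holds for this test φ.
Moreover u is smooth here and v(x) = u'(x) = 2 - 2*x pointwise, so the identity holds for every test function. Hence v is the weak derivative of u.


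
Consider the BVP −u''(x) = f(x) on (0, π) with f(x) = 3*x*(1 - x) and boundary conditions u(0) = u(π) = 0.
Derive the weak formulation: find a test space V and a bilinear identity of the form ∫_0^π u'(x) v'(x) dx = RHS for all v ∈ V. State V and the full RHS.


V = H^1_0(0, π) (so v(0) = v(π) = 0); weak form: ∫_0^π u'v' dx = ∫_0^π (3*x*(1 - x)) v dx for all v ∈ V.

Multiply both sides by a test function v and integrate from 0 to π:
  ∫_0^π −u''(x) v(x) dx = ∫_0^π f(x) v(x) dx.
Integrate the LHS by parts once:
  ∫_0^π −u'' v dx = −[u'(x) v(x)]_0^π + ∫_0^π u'(x) v'(x) dx.
Thus ∫_0^π u'(x) v'(x) dx = ∫_0^π f(x) v(x) dx + [u'(x) v(x)]_0^π.
Choose V so that boundary terms are either known or forced to vanish.
u is Dirichlet: u(0) = u(π) = 0. Let V = H^1_0(0, π); then v(0) = v(π) = 0, and [u' v]_0^π = 0.
Weak formulation: find u (satisfying any essential BC) such that ∫_0^π u'(x) v'(x) dx = ∫_0^π f v dx for all v ∈ V.
Substituting f(x) = 3*x*(1 - x), the right-hand side is ∫_0^π (3*x*(1 - x)) v dx.


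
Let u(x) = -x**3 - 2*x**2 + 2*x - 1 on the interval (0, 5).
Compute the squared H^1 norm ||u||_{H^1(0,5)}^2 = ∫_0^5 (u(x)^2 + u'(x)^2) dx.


||u||_{H^1}^2 = 1272175/42

The H^1 norm (squared) on an interval (0, L) is
  ||u||_{H^1}^2 = ∫_0^L u(x)^2 dx + ∫_0^L u'(x)^2 dx.
Compute u'(x) = -3*x**2 - 4*x + 2.
Then u(x)^2 = x**6 + 4*x**5 - 6*x**3 + 8*x**2 - 4*x + 1 and u'(x)^2 = 9*x**4 + 24*x**3 + 4*x**2 - 16*x + 4.
Integrate each monomial from 0 to 5 using ∫_0^5 c·x^n dx = c·5^(n+1)/(n+1):
  ∫_0^5 u(x)^2 dx = ∫_0^5 (x^6 + 4*x^5 - 6*x^3 + 8*x^2 - 4*x + 1) dx. Term by term:
    ∫_0^5 x^6 dx = 78125/7;  ∫_0^5 4*x^5 dx = 31250/3;  ∫_0^5 -6*x^3 dx = -1875/2;
    ∫_0^5 8*x^2 dx = 1000/3;  ∫_0^5 -4*x dx = -50;  ∫_0^5 1 dx = 5.
  Sum: 78125/7 + 31250/3 − 1875/2 + 1000/3 − 50 + 5 = 292995/14.
  ∫_0^5 u'(x)^2 dx = ∫_0^5 (9*x^4 + 24*x^3 + 4*x^2 - 16*x + 4) dx. Term by term:
    ∫_0^5 9*x^4 dx = 5625;  ∫_0^5 24*x^3 dx = 3750;  ∫_0^5 4*x^2 dx = 500/3;
    ∫_0^5 -16*x dx = -200;  ∫_0^5 4 dx = 20.
  Sum: 5625 + 3750 + 500/3 − 200 + 20 = 28085/3.
Adding: ||u||_{H^1}^2 = 292995/14 + 28085/3 = 1272175/42.


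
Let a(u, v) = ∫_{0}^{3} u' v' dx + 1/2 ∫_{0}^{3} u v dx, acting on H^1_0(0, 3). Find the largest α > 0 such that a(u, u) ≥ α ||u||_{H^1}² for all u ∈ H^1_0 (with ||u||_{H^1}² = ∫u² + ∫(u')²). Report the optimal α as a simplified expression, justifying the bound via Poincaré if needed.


α = (9/2 + π^2)/(9 + π^2)

Coercivity of a(·,·) on H^1_0(0, 3) means a(u, u) ≥ α ||u||_{H^1}² for every u ∈ H^1_0.
The interval has length L = 3, and Poincaré/coercivity depend only on L. Here a(u, u) = ∫(u')² + (1/2)·∫u².
Here 0 < c = 1/2 < 1. The condition a(u,u) ≥ α||u||_{H^1}² reads (1−α)∫(u')² ≥ (α−c)∫u². Any admissible α is ≤ 1 (rapidly oscillating u have ∫u²/∫(u')² → 0), and α = 1 would force 0 ≥ (1−c)∫u², impossible since c < 1; so 1−α > 0. By the sharp Poincaré inequality on H^1_0 of an interval of length L, ∫(u')² ≥ (π/L)²∫u² with equality for the first sine mode sin(π(x−x₀)/L) (x₀ the left endpoint), so the inequality holds for all u iff (1−α)(π/L)² ≥ α − c, i.e. α ≤ ((π/L)² + c)/((π/L)² + 1) = (1 + c(L/π)²)/(1 + (L/π)²). With (π/L)² = π^2/9 and c = 1/2, the largest admissible constant is α = ((π/L)² + c)/((π/L)² + 1).
Simplifying, α = (9/2 + π^2)/(9 + π^2).


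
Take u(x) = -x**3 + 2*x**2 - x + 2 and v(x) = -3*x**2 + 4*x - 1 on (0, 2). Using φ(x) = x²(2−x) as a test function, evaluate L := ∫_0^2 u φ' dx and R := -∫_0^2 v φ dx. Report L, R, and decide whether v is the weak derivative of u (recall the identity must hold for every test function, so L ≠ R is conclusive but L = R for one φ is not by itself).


LHS = 4/3, RHS = 4/3. Yes, v = u' weakly.

u(x) = -x**3 + 2*x**2 - x + 2, classical derivative u'(x) = -3*x**2 + 4*x - 1.
φ(x) = x²(2−x), so φ'(x) = x*(4 - 3*x).
Note φ(0) = φ(2) = 0, so the boundary term u·φ vanishes.
LHS = ∫_0^2 u(x) φ'(x) dx = ∫_0^2 (3*x^5 - 10*x^4 + 11*x^3 - 10*x^2 + 8*x) dx. Term by term:
  ∫_0^2 3*x^5 dx = 32;  ∫_0^2 -10*x^4 dx = -64;  ∫_0^2 11*x^3 dx = 44;
  ∫_0^2 -10*x^2 dx = -80/3;  ∫_0^2 8*x dx = 16.
Sum: 32 − 64 + 44 − 80/3 + 16 = 4/3.
So LHS = 4/3.
∫_0^2 v(x) φ(x) dx = ∫_0^2 (3*x^5 - 10*x^4 + 9*x^3 - 2*x^2) dx. Term by term:
  ∫_0^2 3*x^5 dx = 32;  ∫_0^2 -10*x^4 dx = -64;  ∫_0^2 9*x^3 dx = 36;
  ∫_0^2 -2*x^2 dx = -16/3.
Sum: 32 − 64 + 36 − 16/3 = -4/3.
So RHS = -∫_0^2 v(x) φ(x) dx = 4/3.
LHS = RHS, so the identity holds for this test φ.
Moreover u is smooth here and v(x) = u'(x) = -3*x**2 + 4*x - 1 pointwise, so the identity holds for every test function. Hence v is the weak derivative of u.


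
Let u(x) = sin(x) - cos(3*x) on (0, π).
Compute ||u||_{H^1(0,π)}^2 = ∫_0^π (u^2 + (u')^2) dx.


||u||_{H^1(0,π)}^2 = 6*π

u'(x) = 3*sin(3*x) + cos(x).
Expand u² and (u')² and integrate term by term on (0, π), using: for integers n ≥ 1, ∫_0^π sin²(nx) dx = ∫_0^π cos²(nx) dx = π/2; for n ≠ n', ∫_0^π sin(nx)sin(n'x) dx = ∫_0^π cos(nx)cos(n'x) dx = 0; and by product-to-sum, ∫_0^π sin(nx)cos(n'x) dx = ½∫_0^π [sin((n+n')x) + sin((n−n')x)] dx, which is 0 when n+n' is even and 2n/(n²−n'²) when n+n' is odd (it need not vanish on (0, π)).
  u² squared terms: (-1)²·∫cos(3x)² dx = 1·π/2 = π/2;  (1)²·∫sin(x)² dx = 1·π/2 = π/2.
  u² cross terms: 2·(-1)·(1)·∫cos(3x)·sin(x) dx = -2·(0) = 0.
  So ∫_0^π u² dx = π/2 + π/2 + 0 = π.
  (u')² squared terms: (3)²·∫sin(3x)² dx = 9·π/2 = 9*π/2;  (1)²·∫cos(x)² dx = 1·π/2 = π/2.
  (u')² cross terms: 2·(3)·(1)·∫sin(3x)·cos(x) dx = 6·(0) = 0.
  So ∫_0^π (u')² dx = 9*π/2 + π/2 + 0 = 5*π.
||u||_{H^1}^2 = (π) + (5*π) = 6*π.


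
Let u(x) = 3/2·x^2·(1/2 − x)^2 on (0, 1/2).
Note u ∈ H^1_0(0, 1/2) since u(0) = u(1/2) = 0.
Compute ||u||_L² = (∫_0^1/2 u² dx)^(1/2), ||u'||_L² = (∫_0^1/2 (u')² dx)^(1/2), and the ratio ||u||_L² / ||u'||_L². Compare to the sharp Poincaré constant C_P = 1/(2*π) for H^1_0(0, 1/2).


||u||_L² / ||u'||_L² = sqrt(3)/12 < C_P = 1/(2*π).

u(x) = 3/2·x^2·(1/2 − x)^2, so u'(x) = 3*x*(2*x - 1)*(4*x - 1)/4.
u(x) = 3/2·x^2·(1/2 − x)^2 vanishes at x = 0 and x = 1/2, so u ∈ H^1_0(0, 1/2). Differentiate via the product rule and integrate the resulting polynomials term by term.
  ∫_0^1/2 u² dx = ∫_0^1/2 (9*x^8/4 - 9*x^7/2 + 27*x^6/8 - 9*x^5/8 + 9*x^4/64) dx. Term by term:
    ∫_0^1/2 9*x^8/4 dx = 1/2048;  ∫_0^1/2 -9*x^7/2 dx = -9/4096;  ∫_0^1/2 27*x^6/8 dx = 27/7168;
    ∫_0^1/2 -9*x^5/8 dx = -3/1024;  ∫_0^1/2 9*x^4/64 dx = 9/10240.
  Sum: 1/2048 − 9/4096 + 27/7168 − 3/1024 + 9/10240 = 1/143360.
  ∫_0^1/2 (u')² dx = ∫_0^1/2 (36*x^6 - 54*x^5 + 117*x^4/4 - 27*x^3/4 + 9*x^2/16) dx. Term by term:
    ∫_0^1/2 36*x^6 dx = 9/224;  ∫_0^1/2 -54*x^5 dx = -9/64;  ∫_0^1/2 117*x^4/4 dx = 117/640;
    ∫_0^1/2 -27*x^3/4 dx = -27/256;  ∫_0^1/2 9*x^2/16 dx = 3/128.
  Sum: 9/224 − 9/64 + 117/640 − 27/256 + 3/128 = 3/8960.
∫_0^1/2 u² dx = 1/143360, so ||u||_L² = sqrt(35)/2240.
∫_0^1/2 (u')² dx = 3/8960, so ||u'||_L² = sqrt(105)/560.
Ratio ||u||_L² / ||u'||_L² = sqrt(3)/12.
Sharp Poincaré constant on H^1_0(0, 1/2) is C_P = L/π = 1/(2*π), achieved by sin(2*π·x).
A polynomial bump cannot attain the sharp Poincaré constant (only the first sine eigenfunction does), so the ratio is strictly less than C_P, consistent with ||u||_L² ≤ C_P ||u'||_L².


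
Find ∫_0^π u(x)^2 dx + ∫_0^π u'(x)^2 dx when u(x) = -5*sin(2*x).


||u||_{H^1(0,π)}^2 = 125*π/2

u'(x) = -10*cos(2*x).
Expand u² and (u')² and integrate term by term on (0, π), using: for integers n ≥ 1, ∫_0^π sin²(nx) dx = ∫_0^π cos²(nx) dx = π/2; for n ≠ n', ∫_0^π sin(nx)sin(n'x) dx = ∫_0^π cos(nx)cos(n'x) dx = 0; and by product-to-sum, ∫_0^π sin(nx)cos(n'x) dx = ½∫_0^π [sin((n+n')x) + sin((n−n')x)] dx, which is 0 when n+n' is even and 2n/(n²−n'²) when n+n' is odd (it need not vanish on (0, π)).
  u² squared terms: (-5)²·∫sin(2x)² dx = 25·π/2 = 25*π/2.
  So ∫_0^π u² dx = 25*π/2.
  (u')² squared terms: (-10)²·∫cos(2x)² dx = 100·π/2 = 50*π.
  So ∫_0^π (u')² dx = 50*π.
||u||_{H^1}^2 = (25*π/2) + (50*π) = 125*π/2.


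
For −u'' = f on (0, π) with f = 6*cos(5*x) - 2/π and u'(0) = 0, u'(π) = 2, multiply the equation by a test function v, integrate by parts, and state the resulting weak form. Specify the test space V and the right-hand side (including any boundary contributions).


V = H^1(0, π) (v unrestricted at boundary; u is determined up to an additive constant); weak form: ∫_0^π u'v' dx = ∫_0^π (6*cos(5*x) - 2/π) v dx + 2·v(π) for all v ∈ V.

Multiply both sides by a test function v and integrate from 0 to π:
  ∫_0^π −u''(x) v(x) dx = ∫_0^π f(x) v(x) dx.
Integrate the LHS by parts once:
  ∫_0^π −u'' v dx = −[u'(x) v(x)]_0^π + ∫_0^π u'(x) v'(x) dx.
Thus ∫_0^π u'(x) v'(x) dx = ∫_0^π f(x) v(x) dx + [u'(x) v(x)]_0^π.
Choose V so that boundary terms are either known or forced to vanish.
u has inhomogeneous Neumann u'(0) = 0, u'(π) = 2. [u' v]_0^π = (2)·v(π) − (0)·v(0) = 2·v(π). Take V = H^1(0, π); boundary term becomes part of RHS.
Weak formulation: find u (satisfying any essential BC) such that ∫_0^π u'(x) v'(x) dx = ∫_0^π f v dx + 2·v(π) for all v ∈ V (Neumann data are natural BCs: they enter the RHS as boundary terms).
Substituting f(x) = 6*cos(5*x) - 2/π, the right-hand side is ∫_0^π (6*cos(5*x) - 2/π) v dx + 2·v(π).
Compatibility check (pure Neumann): taking v ≡ 1 ∈ V gives 0 = ∫_0^π f dx + (2) − (0), i.e. ∫_0^π f dx must equal u'(0) − u'(π) = -2. Indeed ∫_0^π (6*cos(5*x) - 2/π) dx = -2, so the data are compatible. The solution is then unique only up to an additive constant (fix it e.g. by requiring ∫_0^π u dx = 0).


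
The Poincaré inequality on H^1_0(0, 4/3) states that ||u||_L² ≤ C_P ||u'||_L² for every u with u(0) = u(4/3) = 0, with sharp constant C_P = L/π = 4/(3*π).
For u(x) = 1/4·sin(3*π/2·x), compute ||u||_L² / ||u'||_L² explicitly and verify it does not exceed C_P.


||u||_L² / ||u'||_L² = 2/(3*π) < C_P = 4/(3*π).

u(x) = 1/4·sin(3*π/2·x), so u'(x) = 3*π*cos(3*π*x/2)/8.
Writing u(x) = A·sin(kπx/L) with A = 1/4 and k = 2, use ∫_0^L sin²(kπx/L) dx = L/2 and ∫_0^L cos²(kπx/L) dx = L/2.
u² = 1/16·sin²(3*π/2·x) and (u')² = 9*π^2/64·cos²(3*π/2·x), and each of sin², cos² integrates to L/2 = 2/3 over (0, 4/3).
∫_0^4/3 u² dx = 1/24, so ||u||_L² = sqrt(6)/12.
∫_0^4/3 (u')² dx = 3*π^2/32, so ||u'||_L² = sqrt(6)*π/8.
Ratio ||u||_L² / ||u'||_L² = 2/(3*π).
Sharp Poincaré constant on H^1_0(0, 4/3) is C_P = L/π = 4/(3*π), achieved by sin(3*π/4·x).
This is the k = 2 harmonic; the ratio L/(kπ) is strictly less than C_P = L/π, consistent with the sharp inequality ||u||_L² ≤ C_P ||u'||_L².


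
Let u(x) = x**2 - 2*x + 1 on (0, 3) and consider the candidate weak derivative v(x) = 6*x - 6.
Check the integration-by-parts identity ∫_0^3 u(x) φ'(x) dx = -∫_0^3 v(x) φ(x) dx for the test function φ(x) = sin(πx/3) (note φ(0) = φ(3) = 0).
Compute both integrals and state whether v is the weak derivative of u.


LHS = -6/π, RHS = -18/π. No, v is not the weak derivative of u.

u(x) = x**2 - 2*x + 1, classical derivative u'(x) = 2*x - 2.
φ(x) = sin(πx/3), so φ'(x) = π*cos(π*x/3)/3.
Note φ(0) = φ(3) = 0, so the boundary term u·φ vanishes.
LHS = ∫_0^3 u(x) φ'(x) dx = ∫_0^3 (π*x^2*cos(π*x/3)/3 - 2*π*x*cos(π*x/3)/3 + π*cos(π*x/3)/3) dx. Term by term:
  ∫_0^3 π*cos(π*x/3)/3 dx = 0;  ∫_0^3 -2*π*x*cos(π*x/3)/3 dx = 12/π;  ∫_0^3 π*x^2*cos(π*x/3)/3 dx = -18/π.
Sum: 0 + 12/π − 18/π = -6/π.
So LHS = -6/π.
∫_0^3 v(x) φ(x) dx = ∫_0^3 (6*x*sin(π*x/3) - 6*sin(π*x/3)) dx. Term by term:
  ∫_0^3 -6*sin(π*x/3) dx = -36/π;  ∫_0^3 6*x*sin(π*x/3) dx = 54/π.
Sum: -36/π + 54/π = 18/π.
So RHS = -∫_0^3 v(x) φ(x) dx = -18/π.
LHS − RHS = 12/π ≠ 0, so the identity fails.
(For a valid weak derivative the identity must hold for EVERY test function, in particular this one. The failure shows v is NOT the weak derivative of u.)
Correct weak derivative would be u'(x) = 2*x - 2.


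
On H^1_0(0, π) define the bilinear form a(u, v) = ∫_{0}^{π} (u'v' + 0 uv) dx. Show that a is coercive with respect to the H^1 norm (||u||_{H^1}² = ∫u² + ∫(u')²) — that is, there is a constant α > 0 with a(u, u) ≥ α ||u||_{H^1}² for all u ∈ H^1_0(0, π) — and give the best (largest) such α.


α = 1/2

Coercivity of a(·,·) on H^1_0(0, π) means a(u, u) ≥ α ||u||_{H^1}² for every u ∈ H^1_0.
The interval has length L = π, and Poincaré/coercivity depend only on L. Here a(u, u) = ∫(u')² + (0)·∫u².
Here c = 0, so a(u,u) = ∫(u')² alone. The condition a(u,u) ≥ α||u||_{H^1}² reads (1−α)∫(u')² ≥ (α−c)∫u². Any admissible α is ≤ 1 (rapidly oscillating u have ∫u²/∫(u')² → 0), and α = 1 would force 0 ≥ (1−c)∫u², impossible since c < 1; so 1−α > 0. By the sharp Poincaré inequality on H^1_0 of an interval of length L, ∫(u')² ≥ (π/L)²∫u² with equality for the first sine mode sin(π(x−x₀)/L) (x₀ the left endpoint), so the inequality holds for all u iff (1−α)(π/L)² ≥ α − c, i.e. α ≤ ((π/L)² + c)/((π/L)² + 1) = (1 + c(L/π)²)/(1 + (L/π)²). (Direct route, valid since c ≤ 0: Poincaré gives c∫u² ≥ c(L/π)²∫(u')², so a(u,u) ≥ (1 + c(L/π)²)∫(u')², while ||u||_{H^1}² ≤ (1 + (L/π)²)∫(u')²; dividing yields the same α.) With (π/L)² = 1 and c = 0, the largest admissible constant is α = ((π/L)² + c)/((π/L)² + 1).
Simplifying, α = 1/2.


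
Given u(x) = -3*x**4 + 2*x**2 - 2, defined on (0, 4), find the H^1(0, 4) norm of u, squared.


||u||_{H^1}^2 = 11652944/21

The H^1 norm (squared) on an interval (0, L) is
  ||u||_{H^1}^2 = ∫_0^L u(x)^2 dx + ∫_0^L u'(x)^2 dx.
Compute u'(x) = -12*x**3 + 4*x.
Then u(x)^2 = 9*x**8 - 12*x**6 + 16*x**4 - 8*x**2 + 4 and u'(x)^2 = 144*x**6 - 96*x**4 + 16*x**2.
Integrate each monomial from 0 to 4 using ∫_0^4 c·x^n dx = c·4^(n+1)/(n+1):
  ∫_0^4 u(x)^2 dx = ∫_0^4 (9*x^8 - 12*x^6 + 16*x^4 - 8*x^2 + 4) dx. Term by term:
    ∫_0^4 9*x^8 dx = 262144;  ∫_0^4 -12*x^6 dx = -196608/7;  ∫_0^4 16*x^4 dx = 16384/5;
    ∫_0^4 -8*x^2 dx = -512/3;  ∫_0^4 4 dx = 16.
  Sum: 262144 − 196608/7 + 16384/5 − 512/3 + 16 = 24903824/105.
  ∫_0^4 u'(x)^2 dx = ∫_0^4 (144*x^6 - 96*x^4 + 16*x^2) dx. Term by term:
    ∫_0^4 144*x^6 dx = 2359296/7;  ∫_0^4 -96*x^4 dx = -98304/5;  ∫_0^4 16*x^2 dx = 1024/3.
  Sum: 2359296/7 − 98304/5 + 1024/3 = 33360896/105.
Adding: ||u||_{H^1}^2 = 24903824/105 + 33360896/105 = 11652944/21.


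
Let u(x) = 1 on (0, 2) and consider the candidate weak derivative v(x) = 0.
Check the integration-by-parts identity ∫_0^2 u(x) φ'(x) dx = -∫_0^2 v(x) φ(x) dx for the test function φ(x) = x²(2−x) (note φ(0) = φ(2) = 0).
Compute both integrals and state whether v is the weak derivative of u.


LHS = 0, RHS = 0. Yes, v = u' weakly.

u(x) = 1, classical derivative u'(x) = 0.
φ(x) = x²(2−x), so φ'(x) = x*(4 - 3*x).
Note φ(0) = φ(2) = 0, so the boundary term u·φ vanishes.
LHS = ∫_0^2 u(x) φ'(x) dx = ∫_0^2 (-3*x^2 + 4*x) dx. Term by term:
  ∫_0^2 -3*x^2 dx = -8;  ∫_0^2 4*x dx = 8.
Sum: -8 + 8 = 0.
So LHS = 0.
∫_0^2 v(x) φ(x) dx = ∫_0^2 (0) dx. Term by term:
  ∫_0^2 0 dx = 0.
So RHS = -∫_0^2 v(x) φ(x) dx = 0.
LHS = RHS, so the identity holds for this test φ.
Moreover u is smooth here and v(x) = u'(x) = 0 pointwise, so the identity holds for every test function. Hence v is the weak derivative of u.


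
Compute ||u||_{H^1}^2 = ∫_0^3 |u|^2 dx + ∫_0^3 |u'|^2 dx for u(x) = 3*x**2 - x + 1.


||u||_{H^1}^2 = 6459/10

The H^1 norm (squared) on an interval (0, L) is
  ||u||_{H^1}^2 = ∫_0^L u(x)^2 dx + ∫_0^L u'(x)^2 dx.
Compute u'(x) = 6*x - 1.
Then u(x)^2 = 9*x**4 - 6*x**3 + 7*x**2 - 2*x + 1 and u'(x)^2 = 36*x**2 - 12*x + 1.
Integrate each monomial from 0 to 3 using ∫_0^3 c·x^n dx = c·3^(n+1)/(n+1):
  ∫_0^3 u(x)^2 dx = ∫_0^3 (9*x^4 - 6*x^3 + 7*x^2 - 2*x + 1) dx. Term by term:
    ∫_0^3 9*x^4 dx = 2187/5;  ∫_0^3 -6*x^3 dx = -243/2;  ∫_0^3 7*x^2 dx = 63;
    ∫_0^3 -2*x dx = -9;  ∫_0^3 1 dx = 3.
  Sum: 2187/5 − 243/2 + 63 − 9 + 3 = 3729/10.
  ∫_0^3 u'(x)^2 dx = ∫_0^3 (36*x^2 - 12*x + 1) dx. Term by term:
    ∫_0^3 36*x^2 dx = 324;  ∫_0^3 -12*x dx = -54;  ∫_0^3 1 dx = 3.
  Sum: 324 − 54 + 3 = 273.
Adding: ||u||_{H^1}^2 = 3729/10 + 273 = 6459/10.


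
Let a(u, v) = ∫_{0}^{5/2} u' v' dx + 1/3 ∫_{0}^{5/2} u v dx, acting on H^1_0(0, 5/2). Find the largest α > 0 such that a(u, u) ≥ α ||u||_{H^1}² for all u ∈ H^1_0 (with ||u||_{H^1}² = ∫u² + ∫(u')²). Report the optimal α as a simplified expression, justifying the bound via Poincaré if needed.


α = (25 + 12*π^2)/(3*(25 + 4*π^2))

Coercivity of a(·,·) on H^1_0(0, 5/2) means a(u, u) ≥ α ||u||_{H^1}² for every u ∈ H^1_0.
The interval has length L = 5/2, and Poincaré/coercivity depend only on L. Here a(u, u) = ∫(u')² + (1/3)·∫u².
Here 0 < c = 1/3 < 1. The condition a(u,u) ≥ α||u||_{H^1}² reads (1−α)∫(u')² ≥ (α−c)∫u². Any admissible α is ≤ 1 (rapidly oscillating u have ∫u²/∫(u')² → 0), and α = 1 would force 0 ≥ (1−c)∫u², impossible since c < 1; so 1−α > 0. By the sharp Poincaré inequality on H^1_0 of an interval of length L, ∫(u')² ≥ (π/L)²∫u² with equality for the first sine mode sin(π(x−x₀)/L) (x₀ the left endpoint), so the inequality holds for all u iff (1−α)(π/L)² ≥ α − c, i.e. α ≤ ((π/L)² + c)/((π/L)² + 1) = (1 + c(L/π)²)/(1 + (L/π)²). With (π/L)² = 4*π^2/25 and c = 1/3, the largest admissible constant is α = ((π/L)² + c)/((π/L)² + 1).
Simplifying, α = (25 + 12*π^2)/(3*(25 + 4*π^2)).
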